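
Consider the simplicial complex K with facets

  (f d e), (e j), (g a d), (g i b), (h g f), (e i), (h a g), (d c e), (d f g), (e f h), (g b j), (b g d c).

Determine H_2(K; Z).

H_2 ≅ 0.

We work with the vertex ordering a < b < c < d < e < f < g < h < i < j. The simplices of K, each written with vertices in increasing order, are:

  0-simplices (10): a, b, c, d, e, f, g, h, i, j
  1-simplices (23): ad, ag, ah, bc, bd, bg, bi, bj, cd, ce, cg, de, df, dg, ef, eh, ei, ej, fg, fh, gh, gi, gj
  2-simplices (13): adg, agh, bcd, bcg, bdg, bgi, bgj, cde, cdg, def, dfg, efh, fgh
  3-simplices (1): bcdg

so the chain groups are C_0 ≅ Z^10, C_1 ≅ Z^23, C_2 ≅ Z^13, C_3 ≅ Z^1.

The boundary map ∂_1: C_1 → C_0 maps an edge to its endpoints' difference, ∂[p,q] = q − p. For instance
  ∂ah = h − a.
The resulting 10×23 matrix has rank 9, and its Smith normal form has invariant factors (1,1,1,1,1,1,1,1,1).

Boundary ∂_2: C_2 → C_1 maps a triangle to the signed sum of its edges. For instance
  ∂bdg = dg − bg + bd,
  ∂bgj = gj − bj + bg.
This gives a 23×13 integer matrix of rank 12; reducing to Smith normal form yields diagonal entries (1,1,1,1,1,1,1,1,1,1,1,1).

∂_3: C_3 → C_2 sends each 3-simplex σ to the alternating sum Σ_i (−1)^i (σ with its i-th vertex removed). For instance
  ∂bcdg = cdg − bdg + bcg − bcd.
The resulting 13×1 matrix has rank 1, and its Smith normal form has invariant factors (1).

Computing H_k = (kernel of ∂_k) / (image of ∂_{k+1}):

  H_2: rank ker ∂_2 − rank ∂_3 = (13 − 12) − 1 = 0, and the invariant factors of ∂_3 are all 1, so H_2 ≅ 0.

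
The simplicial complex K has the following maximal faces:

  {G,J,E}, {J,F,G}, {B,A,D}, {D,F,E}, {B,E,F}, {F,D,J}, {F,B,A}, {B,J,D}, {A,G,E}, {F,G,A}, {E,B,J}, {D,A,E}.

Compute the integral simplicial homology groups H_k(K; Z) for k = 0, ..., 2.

H_0 ≅ Z,  H_1 ≅ Z/2,  H_2 = 0.

We work with the vertex ordering A < B < D < E < F < G < J. The simplices of K, each written with vertices in increasing order, are:

  0-simplices (7): A, B, D, E, F, G, J
  1-simplices (18): AB, AD, AE, AF, AG, BD, BE, BF, BJ, DE, DF, DJ, EF, EG, EJ, FG, FJ, GJ
  2-simplices (12): ABD, ABF, ADE, AEG, AFG, BDJ, BEF, BEJ, DEF, DFJ, EGJ, FGJ

so the chain groups are C_0 ≅ Z^7, C_1 ≅ Z^18, C_2 ≅ Z^12.

The boundary map ∂_1: C_1 → C_0 is given by ∂[p,q] = [q] − [p].
The 7×18 boundary matrix has rank 6 and Smith normal form diag(1,1,1,1,1,1).

Boundary ∂_2: C_2 → C_1 acts by ∂[p,q,r] = [q,r] − [p,r] + [p,q]. For instance
  ∂EGJ = GJ − EJ + EG,
  ∂BDJ = DJ − BJ + BD.
As a 18×12 matrix over Z this has rank 12, with invariant factors (1,1,1,1,1,1,1,1,1,1,1,2).

From H_k ≅ ker(∂_k) / im(∂_{k+1}) we obtain:

  H_0: rank C_0 − rank ∂_1 = 7 − 6 = 1, and the invariant factors of ∂_1 are all 1, so H_0 = Z.
  H_1: rank ker ∂_1 − rank ∂_2 = (18 − 6) − 12 = 0, and ∂_2 has invariant factor 2 > 1, so H_1 = Z/2.
  H_2: rank ker ∂_2 − rank ∂_3 = (12 − 12) − 0 = 0, and there is no ∂_3, so H_2 = 0.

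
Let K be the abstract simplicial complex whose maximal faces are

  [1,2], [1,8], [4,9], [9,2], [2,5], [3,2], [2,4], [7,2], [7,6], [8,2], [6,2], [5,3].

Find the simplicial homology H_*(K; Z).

H_0 = Z,  H_1 = Z^4.

We work with the vertex ordering 1 < 2 < 3 < 4 < 5 < 6 < 7 < 8 < 9. The simplices of K, each written with vertices in increasing order, are:

  0-simplices (9): [1], [2], [3], [4], [5], [6], [7], [8], [9]
  1-simplices (12): [1,2], [1,8], [2,3], [2,4], [2,5], [2,6], [2,7], [2,8], [2,9], [3,5], [4,9], [6,7]

Hence C_0 ≅ Z^9, C_1 ≅ Z^12.

The boundary map ∂_1: C_1 → C_0 maps an edge to its endpoints' difference, ∂[p,q] = q − p. For instance
  ∂[2,6] = [6] − [2].
The resulting 9×12 matrix has rank 8, and its Smith normal form has invariant factors (1,1,1,1,1,1,1,1).

Reading off H_k = ker ∂_k / im ∂_{k+1}:

  H_0: rank C_0 − rank ∂_1 = 9 − 8 = 1, and the invariant factors of ∂_1 are all 1, so H_0 = Z.
  H_1: rank ker ∂_1 − rank ∂_2 = (12 − 8) − 0 = 4, and there is no ∂_2, so H_1 = Z^4.

As a check, the Euler characteristic is 9 − 12 = -3, which agrees with 1 − 4 = -3.
(K is a triangulation of a wedge of 4 circles.)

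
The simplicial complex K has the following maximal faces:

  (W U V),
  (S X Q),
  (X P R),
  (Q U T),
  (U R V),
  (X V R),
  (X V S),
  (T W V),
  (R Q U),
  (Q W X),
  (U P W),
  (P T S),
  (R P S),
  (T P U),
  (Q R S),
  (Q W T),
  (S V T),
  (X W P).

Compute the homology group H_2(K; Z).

H_2 = 0.

Order the vertices as P < Q < R < S < T < U < V < W < X. Listing each simplex with vertices in this order, K has dimension 2 with simplices:

  0-simplices (9): P, Q, R, S, T, U, V, W, X
  1-simplices (27): PR, PS, PT, PU, PW, PX, QR, QS, QT, QU, QW, QX, RS, RU, RV, RX, ST, SV, SX, TU, TV, TW, UV, UW, VW, VX, WX
  2-simplices (18): PRS, PRX, PST, PTU, PUW, PWX, QRS, QRU, QSX, QTU, QTW, QWX, RUV, RVX, STV, SVX, TVW, UVW

Hence C_0 ≅ Z^9, C_1 ≅ Z^27, C_2 ≅ Z^18.

Boundary ∂_1: C_1 → C_0 sends each edge [p,q] (with p < q) to q − p.
The resulting 9×27 matrix has rank 8, and its Smith normal form has invariant factors (1,1,1,1,1,1,1,1).

Boundary ∂_2: C_2 → C_1 sends each 2-simplex [p,q,r] to [q,r] − [p,r] + [p,q]. For instance
  ∂QRU = RU − QU + QR,
  ∂STV = TV − SV + ST.
As a 27×18 matrix over Z this has rank 18, with invariant factors (1,1,1,1,1,1,1,1,1,1,1,1,1,1,1,1,1,2).

Reading off H_k = ker ∂_k / im ∂_{k+1}:

  H_2: rank ker ∂_2 − rank ∂_3 = (18 − 18) − 0 = 0, and there is no ∂_3, so H_2 ≅ 0.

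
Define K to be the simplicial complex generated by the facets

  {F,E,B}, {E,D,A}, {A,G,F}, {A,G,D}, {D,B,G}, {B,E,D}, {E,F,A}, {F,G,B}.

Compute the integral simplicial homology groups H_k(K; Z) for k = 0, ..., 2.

H_0 = Z,  H_1 = 0,  H_2 = Z.

We work with the vertex ordering A < B < D < E < F < G. The simplices of K, each written with vertices in increasing order, are:

  0-simplices (6): A, B, D, E, F, G
  1-simplices (12): AD, AE, AF, AG, BD, BE, BF, BG, DE, DG, EF, FG
  2-simplices (8): ADE, ADG, AEF, AFG, BDE, BDG, BEF, BFG

Hence C_0 ≅ Z^6, C_1 ≅ Z^12, C_2 ≅ Z^8.

Boundary ∂_1: C_1 → C_0 sends each edge [p,q] (with p < q) to q − p.
As a 6×12 matrix over Z this has rank 5, with invariant factors (1,1,1,1,1).

∂_2: C_2 → C_1 acts by ∂[p,q,r] = [q,r] − [p,r] + [p,q]. For instance
  ∂BDE = DE − BE + BD,
  ∂BEF = EF − BF + BE.
The 12×8 boundary matrix has rank 7 and Smith normal form diag(1,1,1,1,1,1,1).

Reading off H_k = ker ∂_k / im ∂_{k+1}:

  H_0: rank C_0 − rank ∂_1 = 6 − 5 = 1, and the invariant factors of ∂_1 are all 1, so H_0 = Z.
  H_1: rank ker ∂_1 − rank ∂_2 = (12 − 5) − 7 = 0, and the invariant factors of ∂_2 are all 1, so H_1 = 0.
  H_2: rank ker ∂_2 − rank ∂_3 = (8 − 7) − 0 = 1, and there is no ∂_3, so H_2 = Z.

(K is a triangulation of the 2-sphere S^2.)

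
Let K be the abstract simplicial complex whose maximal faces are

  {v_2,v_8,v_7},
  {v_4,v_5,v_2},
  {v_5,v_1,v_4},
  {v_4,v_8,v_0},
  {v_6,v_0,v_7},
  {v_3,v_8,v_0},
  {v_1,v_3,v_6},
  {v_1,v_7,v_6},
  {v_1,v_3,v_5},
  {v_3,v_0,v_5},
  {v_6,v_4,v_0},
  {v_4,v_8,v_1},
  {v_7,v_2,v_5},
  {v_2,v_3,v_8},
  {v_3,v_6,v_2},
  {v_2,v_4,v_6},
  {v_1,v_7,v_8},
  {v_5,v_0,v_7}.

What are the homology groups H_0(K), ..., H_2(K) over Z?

H_0 = Z,  H_1 = Z^2,  H_2 = Z.

We work with the vertex ordering v_0 < v_1 < v_2 < v_3 < v_4 < v_5 < v_6 < v_7 < v_8. The simplices of K, each written with vertices in increasing order, are:

  0-simplices (9): [v_0], [v_1], [v_2], [v_3], [v_4], [v_5], [v_6], [v_7], [v_8]
  1-simplices (27): (27 of them)
  2-simplices (18): (18 of them)

giving chain groups C_0 ≅ Z^9, C_1 ≅ Z^27, C_2 ≅ Z^18.

Boundary ∂_1: C_1 → C_0 sends each edge [p,q] (with p < q) to q − p.
This gives a 9×27 integer matrix of rank 8; reducing to Smith normal form yields diagonal entries (1,1,1,1,1,1,1,1).

∂_2: C_2 → C_1 sends each 2-simplex [p,q,r] to [q,r] − [p,r] + [p,q]. For instance
  ∂[v_0,v_5,v_7] = [v_5,v_7] − [v_0,v_7] + [v_0,v_5],
  ∂[v_2,v_3,v_8] = [v_3,v_8] − [v_2,v_8] + [v_2,v_3].
The resulting 27×18 matrix has rank 17, and its Smith normal form has invariant factors (1,1,1,1,1,1,1,1,1,1,1,1,1,1,1,1,1).

Computing H_k = (kernel of ∂_k) / (image of ∂_{k+1}):

  H_0: rank C_0 − rank ∂_1 = 9 − 8 = 1, and the invariant factors of ∂_1 are all 1, so H_0 ≅ Z.
  H_1: rank ker ∂_1 − rank ∂_2 = (27 − 8) − 17 = 2, and the invariant factors of ∂_2 are all 1, so H_1 ≅ Z^2.
  H_2: rank ker ∂_2 − rank ∂_3 = (18 − 17) − 0 = 1, and there is no ∂_3, so H_2 ≅ Z.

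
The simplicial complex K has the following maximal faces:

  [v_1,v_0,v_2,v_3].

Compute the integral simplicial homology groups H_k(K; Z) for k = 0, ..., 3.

Take the total order v_0 < v_1 < v_2 < v_3 on the vertex set. Then K (dimension 3) consists of the simplices:

  0-simplices (4): [v_0], [v_1], [v_2], [v_3]
  1-simplices (6): [v_0,v_1], [v_0,v_2], [v_0,v_3], [v_1,v_2], [v_1,v_3], [v_2,v_3]
  2-simplices (4): [v_0,v_1,v_2], [v_0,v_1,v_3], [v_0,v_2,v_3], [v_1,v_2,v_3]
  3-simplices (1): [v_0,v_1,v_2,v_3]

Hence C_0 ≅ Z^4, C_1 ≅ Z^6, C_2 ≅ Z^4, C_3 ≅ Z^1.

The boundary map ∂_1: C_1 → C_0 sends each edge [p,q] (with p < q) to q − p. For instance
  ∂[v_0,v_2] = [v_2] − [v_0].
As a 4×6 matrix over Z this has rank 3, with invariant factors (1,1,1).

Boundary ∂_2: C_2 → C_1 sends each 2-simplex [p,q,r] to [q,r] − [p,r] + [p,q]. For instance
  ∂[v_0,v_1,v_2] = [v_1,v_2] − [v_0,v_2] + [v_0,v_1],
  ∂[v_0,v_1,v_3] = [v_1,v_3] − [v_0,v_3] + [v_0,v_1].
As a 6×4 matrix over Z this has rank 3, with invariant factors (1,1,1).

∂_3: C_3 → C_2 sends each 3-simplex σ to the alternating sum Σ_i (−1)^i (σ with its i-th vertex removed). For instance
  ∂[v_0,v_1,v_2,v_3] = [v_1,v_2,v_3] − [v_0,v_2,v_3] + [v_0,v_1,v_3] − [v_0,v_1,v_2].
This gives a 4×1 integer matrix of rank 1; reducing to Smith normal form yields diagonal entries (1).

From H_k ≅ ker(∂_k) / im(∂_{k+1}) we obtain:

  H_0: rank C_0 − rank ∂_1 = 4 − 3 = 1, and the invariant factors of ∂_1 are all 1, so H_0 ≅ Z.
  H_1: rank ker ∂_1 − rank ∂_2 = (6 − 3) − 3 = 0, and the invariant factors of ∂_2 are all 1, so H_1 ≅ 0.
  H_2: rank ker ∂_2 − rank ∂_3 = (4 − 3) − 1 = 0, and the invariant factors of ∂_3 are all 1, so H_2 ≅ 0.
  H_3: rank ker ∂_3 − rank ∂_4 = (1 − 1) − 0 = 0, and there is no ∂_4, so H_3 ≅ 0.

H_0 = Z,  H_1 = 0,  H_2 = 0,  H_3 = 0.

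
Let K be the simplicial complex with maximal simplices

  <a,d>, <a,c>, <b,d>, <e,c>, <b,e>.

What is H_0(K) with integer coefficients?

H_0 = Z.

Order the vertices as a < b < c < d < e. Listing each simplex with vertices in this order, K has dimension 1 with simplices:

  0-simplices (5): a, b, c, d, e
  1-simplices (5): ac, ad, bd, be, ce

Hence C_0 ≅ Z^5, C_1 ≅ Z^5.

Boundary ∂_1: C_1 → C_0 is given by ∂[p,q] = [q] − [p].
As a 5×5 matrix over Z this has rank 4, with invariant factors (1,1,1,1).

Now H_k = ker ∂_k / im ∂_{k+1}, so:

  H_0: rank C_0 − rank ∂_1 = 5 − 4 = 1, and the invariant factors of ∂_1 are all 1, so H_0 ≅ Z.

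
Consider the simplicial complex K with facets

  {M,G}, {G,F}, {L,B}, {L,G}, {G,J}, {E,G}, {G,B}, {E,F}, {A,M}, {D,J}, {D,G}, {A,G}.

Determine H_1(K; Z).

Fix the vertex order A < B < D < E < F < G < J < L < M and write every simplex with vertices in increasing order. Then dim K = 1 and the simplices of K are:

  0-simplices (9): A, B, D, E, F, G, J, L, M
  1-simplices (12): AG, AM, BG, BL, DG, DJ, EF, EG, FG, GJ, GL, GM

Hence C_0 ≅ Z^9, C_1 ≅ Z^12.

The boundary map ∂_1: C_1 → C_0 is given by ∂[p,q] = [q] − [p]. For instance
  ∂FG = G − F.
This gives a 9×12 integer matrix of rank 8; reducing to Smith normal form yields diagonal entries (1,1,1,1,1,1,1,1).

Now H_k = ker ∂_k / im ∂_{k+1}, so:

  H_1: rank ker ∂_1 − rank ∂_2 = (12 − 8) − 0 = 4, and there is no ∂_2, so H_1 ≅ Z^4.

H_1 ≅ Z^4.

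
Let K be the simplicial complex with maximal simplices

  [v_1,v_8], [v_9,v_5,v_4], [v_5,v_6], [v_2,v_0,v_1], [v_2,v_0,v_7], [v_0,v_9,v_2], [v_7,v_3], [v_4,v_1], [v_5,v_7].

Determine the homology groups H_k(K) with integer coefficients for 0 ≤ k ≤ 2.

H_0 = Z,  H_1 = Z^2,  H_2 = 0.

Fix the vertex order v_0 < v_1 < v_2 < v_3 < v_4 < v_5 < v_6 < v_7 < v_8 < v_9 and write every simplex with vertices in increasing order. Then dim K = 2 and the simplices of K are:

  0-simplices (10): [v_0], [v_1], [v_2], [v_3], [v_4], [v_5], [v_6], [v_7], [v_8], [v_9]
  1-simplices (15): (15 of them)
  2-simplices (4): [v_0,v_1,v_2], [v_0,v_2,v_7], [v_0,v_2,v_9], [v_4,v_5,v_9]

Hence C_0 ≅ Z^10, C_1 ≅ Z^15, C_2 ≅ Z^4.

Boundary ∂_1: C_1 → C_0 is given by ∂[p,q] = [q] − [p].
The resulting 10×15 matrix has rank 9, and its Smith normal form has invariant factors (1,1,1,1,1,1,1,1,1).

The boundary map ∂_2: C_2 → C_1 maps a triangle to the signed sum of its edges. For instance
  ∂[v_4,v_5,v_9] = [v_5,v_9] − [v_4,v_9] + [v_4,v_5],
  ∂[v_0,v_2,v_7] = [v_2,v_7] − [v_0,v_7] + [v_0,v_2].
The resulting 15×4 matrix has rank 4, and its Smith normal form has invariant factors (1,1,1,1).

Now H_k = ker ∂_k / im ∂_{k+1}, so:

  H_0: rank C_0 − rank ∂_1 = 10 − 9 = 1, and the invariant factors of ∂_1 are all 1, so H_0 = Z.
  H_1: rank ker ∂_1 − rank ∂_2 = (15 − 9) − 4 = 2, and the invariant factors of ∂_2 are all 1, so H_1 = Z^2.
  H_2: rank ker ∂_2 − rank ∂_3 = (4 − 4) − 0 = 0, and there is no ∂_3, so H_2 = 0.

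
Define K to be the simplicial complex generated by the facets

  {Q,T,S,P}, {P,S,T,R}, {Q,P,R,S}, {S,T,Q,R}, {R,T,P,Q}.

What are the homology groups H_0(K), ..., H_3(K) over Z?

H_0 ≅ Z,  H_1 = 0,  H_2 = 0,  H_3 ≅ Z.

Order the vertices as P < Q < R < S < T. Listing each simplex with vertices in this order, K has dimension 3 with simplices:

  0-simplices (5): P, Q, R, S, T
  1-simplices (10): PQ, PR, PS, PT, QR, QS, QT, RS, RT, ST
  2-simplices (10): PQR, PQS, PQT, PRS, PRT, PST, QRS, QRT, QST, RST
  3-simplices (5): PQRS, PQRT, PQST, PRST, QRST

Hence C_0 ≅ Z^5, C_1 ≅ Z^10, C_2 ≅ Z^10, C_3 ≅ Z^5.

The boundary map ∂_1: C_1 → C_0 maps an edge to its endpoints' difference, ∂[p,q] = q − p.
This gives a 5×10 integer matrix of rank 4; reducing to Smith normal form yields diagonal entries (1,1,1,1).

∂_2: C_2 → C_1 maps a triangle to the signed sum of its edges. For instance
  ∂QRT = RT − QT + QR,
  ∂QST = ST − QT + QS.
The resulting 10×10 matrix has rank 6, and its Smith normal form has invariant factors (1,1,1,1,1,1).

Boundary ∂_3: C_3 → C_2 sends each 3-simplex σ to the alternating sum Σ_i (−1)^i (σ with its i-th vertex removed). For instance
  ∂PRST = RST − PST + PRT − PRS,
  ∂PQST = QST − PST + PQT − PQS.
This gives a 10×5 integer matrix of rank 4; reducing to Smith normal form yields diagonal entries (1,1,1,1).

Reading off H_k = ker ∂_k / im ∂_{k+1}:

  H_0: rank C_0 − rank ∂_1 = 5 − 4 = 1, and the invariant factors of ∂_1 are all 1, so H_0 = Z.
  H_1: rank ker ∂_1 − rank ∂_2 = (10 − 4) − 6 = 0, and the invariant factors of ∂_2 are all 1, so H_1 = 0.
  H_2: rank ker ∂_2 − rank ∂_3 = (10 − 6) − 4 = 0, and the invariant factors of ∂_3 are all 1, so H_2 = 0.
  H_3: rank ker ∂_3 − rank ∂_4 = (5 − 4) − 0 = 1, and there is no ∂_4, so H_3 = Z.

As a check, the Euler characteristic is 5 − 10 + 10 − 5 = 0, which agrees with 1 − 0 + 0 − 1 = 0.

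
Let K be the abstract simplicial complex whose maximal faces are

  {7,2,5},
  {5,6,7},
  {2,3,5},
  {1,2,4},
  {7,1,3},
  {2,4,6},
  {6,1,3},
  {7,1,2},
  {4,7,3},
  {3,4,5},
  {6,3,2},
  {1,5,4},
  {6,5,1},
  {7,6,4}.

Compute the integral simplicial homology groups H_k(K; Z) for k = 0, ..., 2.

H_0 ≅ Z,  H_1 ≅ Z^2,  H_2 ≅ Z.

Order the vertices as 1 < 2 < 3 < 4 < 5 < 6 < 7. Listing each simplex with vertices in this order, K has dimension 2 with simplices:

  0-simplices (7): [1], [2], [3], [4], [5], [6], [7]
  1-simplices (21): [1,2], [1,3], [1,4], [1,5], [1,6], [1,7], [2,3], [2,4], [2,5], [2,6], [2,7], [3,4], [3,5], [3,6], [3,7], [4,5], [4,6], [4,7], [5,6], [5,7], [6,7]
  2-simplices (14): [1,2,4], [1,2,7], [1,3,6], [1,3,7], [1,4,5], [1,5,6], [2,3,5], [2,3,6], [2,4,6], [2,5,7], [3,4,5], [3,4,7], [4,6,7], [5,6,7]

so the chain groups are C_0 ≅ Z^7, C_1 ≅ Z^21, C_2 ≅ Z^14.

∂_1: C_1 → C_0 maps an edge to its endpoints' difference, ∂[p,q] = q − p.
As a 7×21 matrix over Z this has rank 6, with invariant factors (1,1,1,1,1,1).

The boundary map ∂_2: C_2 → C_1 acts by ∂[p,q,r] = [q,r] − [p,r] + [p,q]. For instance
  ∂[1,4,5] = [4,5] − [1,5] + [1,4],
  ∂[2,5,7] = [5,7] − [2,7] + [2,5].
This gives a 21×14 integer matrix of rank 13; reducing to Smith normal form yields diagonal entries (1,1,1,1,1,1,1,1,1,1,1,1,1).

Reading off H_k = ker ∂_k / im ∂_{k+1}:

  H_0: rank C_0 − rank ∂_1 = 7 − 6 = 1, and the invariant factors of ∂_1 are all 1, so H_0 ≅ Z.
  H_1: rank ker ∂_1 − rank ∂_2 = (21 − 6) − 13 = 2, and the invariant factors of ∂_2 are all 1, so H_1 ≅ Z^2.
  H_2: rank ker ∂_2 − rank ∂_3 = (14 − 13) − 0 = 1, and there is no ∂_3, so H_2 ≅ Z.

As a check, the Euler characteristic is 7 − 21 + 14 = 0, which agrees with 1 − 2 + 1 = 0.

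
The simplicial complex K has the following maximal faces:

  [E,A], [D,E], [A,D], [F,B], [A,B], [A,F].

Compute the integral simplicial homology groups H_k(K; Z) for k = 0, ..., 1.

H_0 ≅ Z,  H_1 ≅ Z^2.

We work with the vertex ordering A < B < D < E < F. The simplices of K, each written with vertices in increasing order, are:

  0-simplices (5): A, B, D, E, F
  1-simplices (6): AB, AD, AE, AF, BF, DE

Hence C_0 ≅ Z^5, C_1 ≅ Z^6.

The boundary map ∂_1: C_1 → C_0 is given by ∂[p,q] = [q] − [p].
The resulting 5×6 matrix has rank 4, and its Smith normal form has invariant factors (1,1,1,1).

Reading off H_k = ker ∂_k / im ∂_{k+1}:

  H_0: rank C_0 − rank ∂_1 = 5 − 4 = 1, and the invariant factors of ∂_1 are all 1, so H_0 ≅ Z.
  H_1: rank ker ∂_1 − rank ∂_2 = (6 − 4) − 0 = 2, and there is no ∂_2, so H_1 ≅ Z^2.

(K is a triangulation of a wedge of 2 circles.)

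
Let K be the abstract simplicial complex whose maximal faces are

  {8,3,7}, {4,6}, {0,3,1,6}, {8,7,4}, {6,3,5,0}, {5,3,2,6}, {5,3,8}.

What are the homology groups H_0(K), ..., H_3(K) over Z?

H_0 = Z,  H_1 = Z,  H_2 = 0,  H_3 = 0.

Order the vertices as 0 < 1 < 2 < 3 < 4 < 5 < 6 < 7 < 8. Listing each simplex with vertices in this order, K has dimension 3 with simplices:

  0-simplices (9): [0], [1], [2], [3], [4], [5], [6], [7], [8]
  1-simplices (19): [0,1], [0,3], [0,5], [0,6], [1,3], [1,6], [2,3], [2,5], [2,6], [3,5], [3,6], [3,7], [3,8], [4,6], [4,7], [4,8], [5,6], [5,8], [7,8]
  2-simplices (13): [0,1,3], [0,1,6], [0,3,5], [0,3,6], [0,5,6], [1,3,6], [2,3,5], [2,3,6], [2,5,6], [3,5,6], [3,5,8], [3,7,8], [4,7,8]
  3-simplices (3): [0,1,3,6], [0,3,5,6], [2,3,5,6]

giving chain groups C_0 ≅ Z^9, C_1 ≅ Z^19, C_2 ≅ Z^13, C_3 ≅ Z^3.

The boundary map ∂_1: C_1 → C_0 sends each edge [p,q] (with p < q) to q − p. For instance
  ∂[0,6] = [6] − [0].
As a 9×19 matrix over Z this has rank 8, with invariant factors (1,1,1,1,1,1,1,1).

Boundary ∂_2: C_2 → C_1 sends each 2-simplex [p,q,r] to [q,r] − [p,r] + [p,q]. For instance
  ∂[0,1,6] = [1,6] − [0,6] + [0,1],
  ∂[0,3,6] = [3,6] − [0,6] + [0,3].
As a 19×13 matrix over Z this has rank 10, with invariant factors (1,1,1,1,1,1,1,1,1,1).

∂_3: C_3 → C_2 sends each 3-simplex σ to the alternating sum Σ_i (−1)^i (σ with its i-th vertex removed). For instance
  ∂[0,1,3,6] = [1,3,6] − [0,3,6] + [0,1,6] − [0,1,3],
  ∂[0,3,5,6] = [3,5,6] − [0,5,6] + [0,3,6] − [0,3,5].
The 13×3 boundary matrix has rank 3 and Smith normal form diag(1,1,1).

Computing H_k = (kernel of ∂_k) / (image of ∂_{k+1}):

  H_0: rank C_0 − rank ∂_1 = 9 − 8 = 1, and the invariant factors of ∂_1 are all 1, so H_0 ≅ Z.
  H_1: rank ker ∂_1 − rank ∂_2 = (19 − 8) − 10 = 1, and the invariant factors of ∂_2 are all 1, so H_1 ≅ Z.
  H_2: rank ker ∂_2 − rank ∂_3 = (13 − 10) − 3 = 0, and the invariant factors of ∂_3 are all 1, so H_2 ≅ 0.
  H_3: rank ker ∂_3 − rank ∂_4 = (3 − 3) − 0 = 0, and there is no ∂_4, so H_3 ≅ 0.

As a check, the Euler characteristic is 9 − 19 + 13 − 3 = 0, which agrees with 1 − 1 + 0 − 0 = 0.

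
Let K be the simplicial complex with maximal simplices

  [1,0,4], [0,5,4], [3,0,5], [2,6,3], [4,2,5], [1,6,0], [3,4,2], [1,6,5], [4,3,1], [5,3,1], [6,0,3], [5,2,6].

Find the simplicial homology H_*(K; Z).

H_0 = Z,  H_1 = Z/2,  H_2 = 0.

We work with the vertex ordering 0 < 1 < 2 < 3 < 4 < 5 < 6. The simplices of K, each written with vertices in increasing order, are:

  0-simplices (7): [0], [1], [2], [3], [4], [5], [6]
  1-simplices (18): [0,1], [0,3], [0,4], [0,5], [0,6], [1,3], [1,4], [1,5], [1,6], [2,3], [2,4], [2,5], [2,6], [3,4], [3,5], [3,6], [4,5], [5,6]
  2-simplices (12): [0,1,4], [0,1,6], [0,3,5], [0,3,6], [0,4,5], [1,3,4], [1,3,5], [1,5,6], [2,3,4], [2,3,6], [2,4,5], [2,5,6]

so the chain groups are C_0 ≅ Z^7, C_1 ≅ Z^18, C_2 ≅ Z^12.

Boundary ∂_1: C_1 → C_0 maps an edge to its endpoints' difference, ∂[p,q] = q − p. For instance
  ∂[1,5] = [5] − [1].
The 7×18 boundary matrix has rank 6 and Smith normal form diag(1,1,1,1,1,1).

Boundary ∂_2: C_2 → C_1 acts by ∂[p,q,r] = [q,r] − [p,r] + [p,q]. For instance
  ∂[0,1,6] = [1,6] − [0,6] + [0,1],
  ∂[2,5,6] = [5,6] − [2,6] + [2,5].
The resulting 18×12 matrix has rank 12, and its Smith normal form has invariant factors (1,1,1,1,1,1,1,1,1,1,1,2).

Reading off H_k = ker ∂_k / im ∂_{k+1}:

  H_0: rank C_0 − rank ∂_1 = 7 − 6 = 1, and the invariant factors of ∂_1 are all 1, so H_0 ≅ Z.
  H_1: rank ker ∂_1 − rank ∂_2 = (18 − 6) − 12 = 0, and ∂_2 has invariant factor 2 > 1, so H_1 ≅ Z/2.
  H_2: rank ker ∂_2 − rank ∂_3 = (12 − 12) − 0 = 0, and there is no ∂_3, so H_2 ≅ 0.

As a check, the Euler characteristic is 7 − 18 + 12 = 1, which agrees with 1 − 0 + 0 = 1.
(K is a triangulation of the real projective plane RP^2.)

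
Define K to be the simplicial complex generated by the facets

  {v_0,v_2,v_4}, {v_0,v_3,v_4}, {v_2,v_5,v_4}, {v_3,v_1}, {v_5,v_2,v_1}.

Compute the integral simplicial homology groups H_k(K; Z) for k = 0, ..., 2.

We work with the vertex ordering v_0 < v_1 < v_2 < v_3 < v_4 < v_5. The simplices of K, each written with vertices in increasing order, are:

  0-simplices (6): [v_0], [v_1], [v_2], [v_3], [v_4], [v_5]
  1-simplices (10): [v_0,v_2], [v_0,v_3], [v_0,v_4], [v_1,v_2], [v_1,v_3], [v_1,v_5], [v_2,v_4], [v_2,v_5], [v_3,v_4], [v_4,v_5]
  2-simplices (4): [v_0,v_2,v_4], [v_0,v_3,v_4], [v_1,v_2,v_5], [v_2,v_4,v_5]

Hence C_0 ≅ Z^6, C_1 ≅ Z^10, C_2 ≅ Z^4.

∂_1: C_1 → C_0 maps an edge to its endpoints' difference, ∂[p,q] = q − p. For instance
  ∂[v_0,v_4] = [v_4] − [v_0].
The 6×10 boundary matrix has rank 5 and Smith normal form diag(1,1,1,1,1).

The boundary map ∂_2: C_2 → C_1 sends each 2-simplex [p,q,r] to [q,r] − [p,r] + [p,q]. For instance
  ∂[v_0,v_3,v_4] = [v_3,v_4] − [v_0,v_4] + [v_0,v_3],
  ∂[v_0,v_2,v_4] = [v_2,v_4] − [v_0,v_4] + [v_0,v_2].
As a 10×4 matrix over Z this has rank 4, with invariant factors (1,1,1,1).

Reading off H_k = ker ∂_k / im ∂_{k+1}:

  H_0: rank C_0 − rank ∂_1 = 6 − 5 = 1, and the invariant factors of ∂_1 are all 1, so H_0 = Z.
  H_1: rank ker ∂_1 − rank ∂_2 = (10 − 5) − 4 = 1, and the invariant factors of ∂_2 are all 1, so H_1 = Z.
  H_2: rank ker ∂_2 − rank ∂_3 = (4 − 4) − 0 = 0, and there is no ∂_3, so H_2 = 0.

H_0 = Z,  H_1 = Z,  H_2 = 0.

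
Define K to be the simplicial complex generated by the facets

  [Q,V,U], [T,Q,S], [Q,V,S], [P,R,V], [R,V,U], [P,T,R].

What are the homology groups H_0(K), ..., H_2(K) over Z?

H_0 ≅ Z,  H_1 ≅ Z,  H_2 = 0.

Take the total order P < Q < R < S < T < U < V on the vertex set. Then K (dimension 2) consists of the simplices:

  0-simplices (7): P, Q, R, S, T, U, V
  1-simplices (13): PR, PT, PV, QS, QT, QU, QV, RT, RU, RV, ST, SV, UV
  2-simplices (6): PRT, PRV, QST, QSV, QUV, RUV

so the chain groups are C_0 ≅ Z^7, C_1 ≅ Z^13, C_2 ≅ Z^6.

Boundary ∂_1: C_1 → C_0 is given by ∂[p,q] = [q] − [p].
As a 7×13 matrix over Z this has rank 6, with invariant factors (1,1,1,1,1,1).

∂_2: C_2 → C_1 sends each 2-simplex [p,q,r] to [q,r] − [p,r] + [p,q]. For instance
  ∂QST = ST − QT + QS,
  ∂PRV = RV − PV + PR.
This gives a 13×6 integer matrix of rank 6; reducing to Smith normal form yields diagonal entries (1,1,1,1,1,1).

From H_k ≅ ker(∂_k) / im(∂_{k+1}) we obtain:

  H_0: rank C_0 − rank ∂_1 = 7 − 6 = 1, and the invariant factors of ∂_1 are all 1, so H_0 = Z.
  H_1: rank ker ∂_1 − rank ∂_2 = (13 − 6) − 6 = 1, and the invariant factors of ∂_2 are all 1, so H_1 = Z.
  H_2: rank ker ∂_2 − rank ∂_3 = (6 − 6) − 0 = 0, and there is no ∂_3, so H_2 = 0.

As a check, the Euler characteristic is 7 − 13 + 6 = 0, which agrees with 1 − 1 + 0 = 0.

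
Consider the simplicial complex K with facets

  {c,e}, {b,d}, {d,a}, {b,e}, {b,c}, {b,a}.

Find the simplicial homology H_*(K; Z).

H_0 = Z,  H_1 = Z^2.

Order the vertices as a < b < c < d < e. Listing each simplex with vertices in this order, K has dimension 1 with simplices:

  0-simplices (5): a, b, c, d, e
  1-simplices (6): ab, ad, bc, bd, be, ce

so the chain groups are C_0 ≅ Z^5, C_1 ≅ Z^6.

Boundary ∂_1: C_1 → C_0 maps an edge to its endpoints' difference, ∂[p,q] = q − p.
The 5×6 boundary matrix has rank 4 and Smith normal form diag(1,1,1,1).

Reading off H_k = ker ∂_k / im ∂_{k+1}:

  H_0: rank C_0 − rank ∂_1 = 5 − 4 = 1, and the invariant factors of ∂_1 are all 1, so H_0 ≅ Z.
  H_1: rank ker ∂_1 − rank ∂_2 = (6 − 4) − 0 = 2, and there is no ∂_2, so H_1 ≅ Z^2.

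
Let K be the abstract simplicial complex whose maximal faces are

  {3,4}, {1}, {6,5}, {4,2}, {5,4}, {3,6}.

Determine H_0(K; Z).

H_0 = Z^2.

We work with the vertex ordering 1 < 2 < 3 < 4 < 5 < 6. The simplices of K, each written with vertices in increasing order, are:

  0-simplices (6): [1], [2], [3], [4], [5], [6]
  1-simplices (5): [2,4], [3,4], [3,6], [4,5], [5,6]

giving chain groups C_0 ≅ Z^6, C_1 ≅ Z^5.

The boundary map ∂_1: C_1 → C_0 is given by ∂[p,q] = [q] − [p]. For instance
  ∂[3,4] = [4] − [3].
The 6×5 boundary matrix has rank 4 and Smith normal form diag(1,1,1,1).

Reading off H_k = ker ∂_k / im ∂_{k+1}:

  H_0: rank C_0 − rank ∂_1 = 6 − 4 = 2, and the invariant factors of ∂_1 are all 1, so H_0 = Z^2.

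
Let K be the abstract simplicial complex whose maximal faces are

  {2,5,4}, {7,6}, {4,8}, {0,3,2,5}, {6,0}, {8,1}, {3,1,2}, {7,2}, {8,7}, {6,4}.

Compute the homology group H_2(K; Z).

We work with the vertex ordering 0 < 1 < 2 < 3 < 4 < 5 < 6 < 7 < 8. The simplices of K, each written with vertices in increasing order, are:

  0-simplices (9): [0], [1], [2], [3], [4], [5], [6], [7], [8]
  1-simplices (17): [0,2], [0,3], [0,5], [0,6], [1,2], [1,3], [1,8], [2,3], [2,4], [2,5], [2,7], [3,5], [4,5], [4,6], [4,8], [6,7], [7,8]
  2-simplices (6): [0,2,3], [0,2,5], [0,3,5], [1,2,3], [2,3,5], [2,4,5]
  3-simplices (1): [0,2,3,5]

giving chain groups C_0 ≅ Z^9, C_1 ≅ Z^17, C_2 ≅ Z^6, C_3 ≅ Z^1.

∂_1: C_1 → C_0 maps an edge to its endpoints' difference, ∂[p,q] = q − p. For instance
  ∂[6,7] = [7] − [6].
The resulting 9×17 matrix has rank 8, and its Smith normal form has invariant factors (1,1,1,1,1,1,1,1).

∂_2: C_2 → C_1 acts by ∂[p,q,r] = [q,r] − [p,r] + [p,q]. For instance
  ∂[0,2,3] = [2,3] − [0,3] + [0,2],
  ∂[1,2,3] = [2,3] − [1,3] + [1,2].
The resulting 17×6 matrix has rank 5, and its Smith normal form has invariant factors (1,1,1,1,1).

∂_3: C_3 → C_2 sends each 3-simplex σ to the alternating sum Σ_i (−1)^i (σ with its i-th vertex removed). For instance
  ∂[0,2,3,5] = [2,3,5] − [0,3,5] + [0,2,5] − [0,2,3].
The 6×1 boundary matrix has rank 1 and Smith normal form diag(1).

Reading off H_k = ker ∂_k / im ∂_{k+1}:

  H_2: rank ker ∂_2 − rank ∂_3 = (6 − 5) − 1 = 0, and the invariant factors of ∂_3 are all 1, so H_2 ≅ 0.

H_2 = 0.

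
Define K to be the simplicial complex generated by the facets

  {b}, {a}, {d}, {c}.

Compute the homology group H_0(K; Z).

H_0 ≅ Z^4.

Order the vertices as a < b < c < d. Listing each simplex with vertices in this order, K has dimension 0 with simplices:

  0-simplices (4): a, b, c, d

so the chain groups are C_0 ≅ Z^4.

Now H_k = ker ∂_k / im ∂_{k+1}, so:

  H_0: rank C_0 − rank ∂_1 = 4 − 0 = 4, and there is no ∂_1, so H_0 = Z^4.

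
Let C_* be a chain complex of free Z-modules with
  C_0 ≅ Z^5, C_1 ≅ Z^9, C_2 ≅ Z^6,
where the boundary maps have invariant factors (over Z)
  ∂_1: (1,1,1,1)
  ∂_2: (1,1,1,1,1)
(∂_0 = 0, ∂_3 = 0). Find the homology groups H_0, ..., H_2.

H_0: b_0 = 5 − 0 − 4 = 1; torsion from ∂_1 factors > 1: none. So H_0 ≅ Z.
H_1: b_1 = 9 − 4 − 5 = 0; torsion from ∂_2 factors > 1: none. So H_1 ≅ 0.
H_2: b_2 = 6 − 5 − 0 = 1; torsion from ∂_3 factors > 1: none. So H_2 ≅ Z.

H_0 ≅ Z,  H_1 = 0,  H_2 ≅ Z.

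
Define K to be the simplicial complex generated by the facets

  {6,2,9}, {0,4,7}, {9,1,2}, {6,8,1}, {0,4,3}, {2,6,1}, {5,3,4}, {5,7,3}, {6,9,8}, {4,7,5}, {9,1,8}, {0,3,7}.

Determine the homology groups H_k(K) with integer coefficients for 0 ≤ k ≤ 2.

Fix the vertex order 0 < 1 < 2 < 3 < 4 < 5 < 6 < 7 < 8 < 9 and write every simplex with vertices in increasing order. Then dim K = 2 and the simplices of K are:

  0-simplices (10): [0], [1], [2], [3], [4], [5], [6], [7], [8], [9]
  1-simplices (18): [0,3], [0,4], [0,7], [1,2], [1,6], [1,8], [1,9], [2,6], [2,9], [3,4], [3,5], [3,7], [4,5], [4,7], [5,7], [6,8], [6,9], [8,9]
  2-simplices (12): [0,3,4], [0,3,7], [0,4,7], [1,2,6], [1,2,9], [1,6,8], [1,8,9], [2,6,9], [3,4,5], [3,5,7], [4,5,7], [6,8,9]

so the chain groups are C_0 ≅ Z^10, C_1 ≅ Z^18, C_2 ≅ Z^12.

The boundary map ∂_1: C_1 → C_0 is given by ∂[p,q] = [q] − [p]. For instance
  ∂[3,7] = [7] − [3].
The 10×18 boundary matrix has rank 8 and Smith normal form diag(1,1,1,1,1,1,1,1).

Boundary ∂_2: C_2 → C_1 acts by ∂[p,q,r] = [q,r] − [p,r] + [p,q]. For instance
  ∂[1,2,6] = [2,6] − [1,6] + [1,2],
  ∂[0,3,7] = [3,7] − [0,7] + [0,3].
The resulting 18×12 matrix has rank 10, and its Smith normal form has invariant factors (1,1,1,1,1,1,1,1,1,1).

Reading off H_k = ker ∂_k / im ∂_{k+1}:

  H_0: rank C_0 − rank ∂_1 = 10 − 8 = 2, and the invariant factors of ∂_1 are all 1, so H_0 ≅ Z^2.
  H_1: rank ker ∂_1 − rank ∂_2 = (18 − 8) − 10 = 0, and the invariant factors of ∂_2 are all 1, so H_1 ≅ 0.
  H_2: rank ker ∂_2 − rank ∂_3 = (12 − 10) − 0 = 2, and there is no ∂_3, so H_2 ≅ Z^2.

As a check, the Euler characteristic is 10 − 18 + 12 = 4, which agrees with 2 − 0 + 2 = 4.
(K is a triangulation of the disjoint union of the 2-sphere S^2 and the 2-sphere S^2.)

H_0 ≅ Z^2,  H_1 = 0,  H_2 ≅ Z^2.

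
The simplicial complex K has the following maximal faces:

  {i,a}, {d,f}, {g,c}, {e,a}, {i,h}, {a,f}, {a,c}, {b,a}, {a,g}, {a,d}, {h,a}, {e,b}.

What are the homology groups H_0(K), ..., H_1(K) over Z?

H_0 = Z,  H_1 = Z^4.

Order the vertices as a < b < c < d < e < f < g < h < i. Listing each simplex with vertices in this order, K has dimension 1 with simplices:

  0-simplices (9): a, b, c, d, e, f, g, h, i
  1-simplices (12): ab, ac, ad, ae, af, ag, ah, ai, be, cg, df, hi

Hence C_0 ≅ Z^9, C_1 ≅ Z^12.

The boundary map ∂_1: C_1 → C_0 is given by ∂[p,q] = [q] − [p].
This gives a 9×12 integer matrix of rank 8; reducing to Smith normal form yields diagonal entries (1,1,1,1,1,1,1,1).

Reading off H_k = ker ∂_k / im ∂_{k+1}:

  H_0: rank C_0 − rank ∂_1 = 9 − 8 = 1, and the invariant factors of ∂_1 are all 1, so H_0 ≅ Z.
  H_1: rank ker ∂_1 − rank ∂_2 = (12 − 8) − 0 = 4, and there is no ∂_2, so H_1 ≅ Z^4.

As a check, the Euler characteristic is 9 − 12 = -3, which agrees with 1 − 4 = -3.
(K is a triangulation of a wedge of 4 circles.)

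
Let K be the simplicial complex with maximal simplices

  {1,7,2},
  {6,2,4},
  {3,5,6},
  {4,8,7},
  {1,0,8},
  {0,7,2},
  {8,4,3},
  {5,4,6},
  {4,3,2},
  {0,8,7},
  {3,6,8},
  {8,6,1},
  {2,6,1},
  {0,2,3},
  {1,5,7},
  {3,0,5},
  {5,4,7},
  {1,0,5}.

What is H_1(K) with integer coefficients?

Fix the vertex order 0 < 1 < 2 < 3 < 4 < 5 < 6 < 7 < 8 and write every simplex with vertices in increasing order. Then dim K = 2 and the simplices of K are:

  0-simplices (9): [0], [1], [2], [3], [4], [5], [6], [7], [8]
  1-simplices (27): (27 of them)
  2-simplices (18): [0,1,5], [0,1,8], [0,2,3], [0,2,7], [0,3,5], [0,7,8], [1,2,6], [1,2,7], [1,5,7], [1,6,8], [2,3,4], [2,4,6], [3,4,8], [3,5,6], [3,6,8], [4,5,6], [4,5,7], [4,7,8]

Hence C_0 ≅ Z^9, C_1 ≅ Z^27, C_2 ≅ Z^18.

Boundary ∂_1: C_1 → C_0 is given by ∂[p,q] = [q] − [p]. For instance
  ∂[0,3] = [3] − [0].
This gives a 9×27 integer matrix of rank 8; reducing to Smith normal form yields diagonal entries (1,1,1,1,1,1,1,1).

∂_2: C_2 → C_1 acts by ∂[p,q,r] = [q,r] − [p,r] + [p,q]. For instance
  ∂[1,2,6] = [2,6] − [1,6] + [1,2],
  ∂[3,4,8] = [4,8] − [3,8] + [3,4].
This gives a 27×18 integer matrix of rank 18; reducing to Smith normal form yields diagonal entries (1,1,1,1,1,1,1,1,1,1,1,1,1,1,1,1,1,2).

Computing H_k = (kernel of ∂_k) / (image of ∂_{k+1}):

  H_1: rank ker ∂_1 − rank ∂_2 = (27 − 8) − 18 = 1, and ∂_2 has invariant factor 2 > 1, so H_1 ≅ Z ⊕ Z/2.

H_1 ≅ Z ⊕ Z/2.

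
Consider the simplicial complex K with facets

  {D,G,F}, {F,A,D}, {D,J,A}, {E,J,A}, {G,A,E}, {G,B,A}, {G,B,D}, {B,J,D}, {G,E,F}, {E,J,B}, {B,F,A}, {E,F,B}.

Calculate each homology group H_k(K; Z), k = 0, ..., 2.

Order the vertices as A < B < D < E < F < G < J. Listing each simplex with vertices in this order, K has dimension 2 with simplices:

  0-simplices (7): A, B, D, E, F, G, J
  1-simplices (18): AB, AD, AE, AF, AG, AJ, BD, BE, BF, BG, BJ, DF, DG, DJ, EF, EG, EJ, FG
  2-simplices (12): ABF, ABG, ADF, ADJ, AEG, AEJ, BDG, BDJ, BEF, BEJ, DFG, EFG

giving chain groups C_0 ≅ Z^7, C_1 ≅ Z^18, C_2 ≅ Z^12.

Boundary ∂_1: C_1 → C_0 sends each edge [p,q] (with p < q) to q − p. For instance
  ∂BE = E − B.
This gives a 7×18 integer matrix of rank 6; reducing to Smith normal form yields diagonal entries (1,1,1,1,1,1).

∂_2: C_2 → C_1 acts by ∂[p,q,r] = [q,r] − [p,r] + [p,q]. For instance
  ∂ABF = BF − AF + AB,
  ∂ABG = BG − AG + AB.
The resulting 18×12 matrix has rank 12, and its Smith normal form has invariant factors (1,1,1,1,1,1,1,1,1,1,1,2).

From H_k ≅ ker(∂_k) / im(∂_{k+1}) we obtain:

  H_0: rank C_0 − rank ∂_1 = 7 − 6 = 1, and the invariant factors of ∂_1 are all 1, so H_0 = Z.
  H_1: rank ker ∂_1 − rank ∂_2 = (18 − 6) − 12 = 0, and ∂_2 has invariant factor 2 > 1, so H_1 = Z/2.
  H_2: rank ker ∂_2 − rank ∂_3 = (12 − 12) − 0 = 0, and there is no ∂_3, so H_2 = 0.

H_0 = Z,  H_1 = Z/2,  H_2 = 0.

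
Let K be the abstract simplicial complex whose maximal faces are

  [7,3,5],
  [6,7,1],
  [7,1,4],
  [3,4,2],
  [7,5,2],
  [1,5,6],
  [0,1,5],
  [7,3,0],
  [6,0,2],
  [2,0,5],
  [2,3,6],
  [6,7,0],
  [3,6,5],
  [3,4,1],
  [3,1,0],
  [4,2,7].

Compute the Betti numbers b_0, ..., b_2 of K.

b_0 = 1, b_1 = 2, b_2 = 1.

We work with the vertex ordering 0 < 1 < 2 < 3 < 4 < 5 < 6 < 7. The simplices of K, each written with vertices in increasing order, are:

  0-simplices (8): [0], [1], [2], [3], [4], [5], [6], [7]
  1-simplices (24): (24 of them)
  2-simplices (16): [0,1,3], [0,1,5], [0,2,5], [0,2,6], [0,3,7], [0,6,7], [1,3,4], [1,4,7], [1,5,6], [1,6,7], [2,3,4], [2,3,6], [2,4,7], [2,5,7], [3,5,6], [3,5,7]

so the chain groups are C_0 ≅ Z^8, C_1 ≅ Z^24, C_2 ≅ Z^16.

∂_1: C_1 → C_0 maps an edge to its endpoints' difference, ∂[p,q] = q − p.
This gives a 8×24 integer matrix of rank 7; reducing to Smith normal form yields diagonal entries (1,1,1,1,1,1,1).

∂_2: C_2 → C_1 sends each 2-simplex [p,q,r] to [q,r] − [p,r] + [p,q]. For instance
  ∂[0,6,7] = [6,7] − [0,7] + [0,6],
  ∂[3,5,7] = [5,7] − [3,7] + [3,5].
As a 24×16 matrix over Z this has rank 15, with invariant factors (1,1,1,1,1,1,1,1,1,1,1,1,1,1,1).

Now H_k = ker ∂_k / im ∂_{k+1}, so:

  H_0: rank C_0 − rank ∂_1 = 8 − 7 = 1, and the invariant factors of ∂_1 are all 1, so H_0 = Z.
  H_1: rank ker ∂_1 − rank ∂_2 = (24 − 7) − 15 = 2, and the invariant factors of ∂_2 are all 1, so H_1 = Z^2.
  H_2: rank ker ∂_2 − rank ∂_3 = (16 − 15) − 0 = 1, and there is no ∂_3, so H_2 = Z.

Hence the Betti numbers are b_0 = 1, b_1 = 2, b_2 = 1.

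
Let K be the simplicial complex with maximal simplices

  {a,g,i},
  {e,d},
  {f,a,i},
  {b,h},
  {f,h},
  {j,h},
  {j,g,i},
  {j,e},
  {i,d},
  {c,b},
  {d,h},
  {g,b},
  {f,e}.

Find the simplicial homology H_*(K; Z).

Fix the vertex order a < b < c < d < e < f < g < h < i < j and write every simplex with vertices in increasing order. Then dim K = 2 and the simplices of K are:

  0-simplices (10): a, b, c, d, e, f, g, h, i, j
  1-simplices (17): af, ag, ai, bc, bg, bh, de, dh, di, ef, ej, fh, fi, gi, gj, hj, ij
  2-simplices (3): afi, agi, gij

so the chain groups are C_0 ≅ Z^10, C_1 ≅ Z^17, C_2 ≅ Z^3.

∂_1: C_1 → C_0 is given by ∂[p,q] = [q] − [p]. For instance
  ∂ai = i − a.
The 10×17 boundary matrix has rank 9 and Smith normal form diag(1,1,1,1,1,1,1,1,1).

Boundary ∂_2: C_2 → C_1 sends each 2-simplex [p,q,r] to [q,r] − [p,r] + [p,q]. For instance
  ∂afi = fi − ai + af,
  ∂agi = gi − ai + ag.
This gives a 17×3 integer matrix of rank 3; reducing to Smith normal form yields diagonal entries (1,1,1).

Now H_k = ker ∂_k / im ∂_{k+1}, so:

  H_0: rank C_0 − rank ∂_1 = 10 − 9 = 1, and the invariant factors of ∂_1 are all 1, so H_0 ≅ Z.
  H_1: rank ker ∂_1 − rank ∂_2 = (17 − 9) − 3 = 5, and the invariant factors of ∂_2 are all 1, so H_1 ≅ Z^5.
  H_2: rank ker ∂_2 − rank ∂_3 = (3 − 3) − 0 = 0, and there is no ∂_3, so H_2 ≅ 0.

H_0 = Z,  H_1 = Z^5,  H_2 = 0.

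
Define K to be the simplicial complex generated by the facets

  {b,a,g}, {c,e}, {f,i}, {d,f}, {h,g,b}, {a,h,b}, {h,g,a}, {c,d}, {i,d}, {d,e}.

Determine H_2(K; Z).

K has 9 vertices, 12 edges, 4 triangles.
rank ∂_2 = 3, rank ∂_3 = 0 ⇒ b_2 = 4 − 3 − 0 = 1. So H_2 ≅ Z.

H_2 = Z.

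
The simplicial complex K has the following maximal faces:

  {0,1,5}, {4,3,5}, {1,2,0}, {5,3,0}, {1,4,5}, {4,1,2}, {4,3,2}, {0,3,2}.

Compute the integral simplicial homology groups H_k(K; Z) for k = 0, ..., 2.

H_0 ≅ Z,  H_1 = 0,  H_2 ≅ Z.

We work with the vertex ordering 0 < 1 < 2 < 3 < 4 < 5. The simplices of K, each written with vertices in increasing order, are:

  0-simplices (6): [0], [1], [2], [3], [4], [5]
  1-simplices (12): [0,1], [0,2], [0,3], [0,5], [1,2], [1,4], [1,5], [2,3], [2,4], [3,4], [3,5], [4,5]
  2-simplices (8): [0,1,2], [0,1,5], [0,2,3], [0,3,5], [1,2,4], [1,4,5], [2,3,4], [3,4,5]

Hence C_0 ≅ Z^6, C_1 ≅ Z^12, C_2 ≅ Z^8.

Boundary ∂_1: C_1 → C_0 maps an edge to its endpoints' difference, ∂[p,q] = q − p.
The resulting 6×12 matrix has rank 5, and its Smith normal form has invariant factors (1,1,1,1,1).

∂_2: C_2 → C_1 acts by ∂[p,q,r] = [q,r] − [p,r] + [p,q]. For instance
  ∂[1,2,4] = [2,4] − [1,4] + [1,2],
  ∂[3,4,5] = [4,5] − [3,5] + [3,4].
As a 12×8 matrix over Z this has rank 7, with invariant factors (1,1,1,1,1,1,1).

Now H_k = ker ∂_k / im ∂_{k+1}, so:

  H_0: rank C_0 − rank ∂_1 = 6 − 5 = 1, and the invariant factors of ∂_1 are all 1, so H_0 = Z.
  H_1: rank ker ∂_1 − rank ∂_2 = (12 − 5) − 7 = 0, and the invariant factors of ∂_2 are all 1, so H_1 = 0.
  H_2: rank ker ∂_2 − rank ∂_3 = (8 − 7) − 0 = 1, and there is no ∂_3, so H_2 = Z.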